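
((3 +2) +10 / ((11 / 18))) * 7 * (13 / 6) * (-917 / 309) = -19610045 / 20394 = -961.56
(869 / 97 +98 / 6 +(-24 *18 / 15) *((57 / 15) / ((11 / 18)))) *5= -12307168 / 16005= -768.96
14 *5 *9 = 630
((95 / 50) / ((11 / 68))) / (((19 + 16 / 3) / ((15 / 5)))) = 5814 / 4015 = 1.45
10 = 10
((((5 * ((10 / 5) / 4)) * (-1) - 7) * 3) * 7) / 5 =-399 / 10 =-39.90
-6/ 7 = -0.86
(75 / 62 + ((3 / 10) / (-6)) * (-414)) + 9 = 4791 / 155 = 30.91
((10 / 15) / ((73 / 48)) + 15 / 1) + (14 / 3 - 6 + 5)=4184 / 219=19.11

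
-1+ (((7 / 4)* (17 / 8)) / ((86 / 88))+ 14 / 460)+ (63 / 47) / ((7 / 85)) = 35535813 / 1859320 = 19.11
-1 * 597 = -597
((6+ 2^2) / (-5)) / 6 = -1 / 3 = -0.33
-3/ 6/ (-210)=1/ 420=0.00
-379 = -379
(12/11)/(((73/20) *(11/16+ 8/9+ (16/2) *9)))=6912/1701557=0.00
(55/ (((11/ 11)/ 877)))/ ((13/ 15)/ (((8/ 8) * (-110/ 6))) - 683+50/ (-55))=-70.52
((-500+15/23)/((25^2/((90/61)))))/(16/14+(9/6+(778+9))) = -192948/129251375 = -0.00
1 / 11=0.09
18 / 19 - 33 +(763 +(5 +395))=21488 / 19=1130.95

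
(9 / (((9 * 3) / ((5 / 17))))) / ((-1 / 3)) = -5 / 17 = -0.29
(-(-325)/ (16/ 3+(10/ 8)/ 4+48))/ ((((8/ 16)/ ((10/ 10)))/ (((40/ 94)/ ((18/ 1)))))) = 4160/ 14523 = 0.29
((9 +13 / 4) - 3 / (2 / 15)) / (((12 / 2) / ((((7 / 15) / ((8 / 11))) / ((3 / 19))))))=-6.94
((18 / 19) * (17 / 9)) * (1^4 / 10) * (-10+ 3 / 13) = -2159 / 1235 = -1.75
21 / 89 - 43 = -3806 / 89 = -42.76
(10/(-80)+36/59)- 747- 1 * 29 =-366043/472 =-775.51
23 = 23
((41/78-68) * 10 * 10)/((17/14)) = -3684100/663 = -5556.71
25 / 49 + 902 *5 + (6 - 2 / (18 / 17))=1990948 / 441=4514.62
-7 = -7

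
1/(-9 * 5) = -1/45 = -0.02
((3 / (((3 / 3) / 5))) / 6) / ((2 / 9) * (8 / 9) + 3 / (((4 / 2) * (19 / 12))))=7695 / 3524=2.18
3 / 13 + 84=1095 / 13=84.23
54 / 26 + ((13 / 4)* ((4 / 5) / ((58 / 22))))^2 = 833512 / 273325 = 3.05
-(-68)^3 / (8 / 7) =275128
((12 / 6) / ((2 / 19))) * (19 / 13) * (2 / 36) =361 / 234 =1.54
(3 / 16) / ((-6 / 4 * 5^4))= -1 / 5000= -0.00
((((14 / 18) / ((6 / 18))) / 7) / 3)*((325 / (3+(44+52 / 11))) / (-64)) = -3575 / 327744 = -0.01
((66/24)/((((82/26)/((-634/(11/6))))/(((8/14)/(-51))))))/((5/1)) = 16484/24395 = 0.68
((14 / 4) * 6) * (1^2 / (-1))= -21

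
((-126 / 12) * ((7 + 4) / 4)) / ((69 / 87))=-6699 / 184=-36.41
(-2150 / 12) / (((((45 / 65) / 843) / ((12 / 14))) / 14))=-7853950 / 3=-2617983.33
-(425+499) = -924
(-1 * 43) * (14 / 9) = -66.89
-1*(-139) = 139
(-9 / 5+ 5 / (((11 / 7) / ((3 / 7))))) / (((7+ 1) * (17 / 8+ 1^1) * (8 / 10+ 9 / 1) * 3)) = -8 / 13475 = -0.00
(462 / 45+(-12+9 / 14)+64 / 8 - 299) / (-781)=61339 / 164010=0.37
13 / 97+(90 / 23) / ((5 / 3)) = 5537 / 2231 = 2.48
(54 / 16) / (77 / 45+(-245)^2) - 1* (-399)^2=-3440272475601 / 21609616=-159201.00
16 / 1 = 16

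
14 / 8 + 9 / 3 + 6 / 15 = 103 / 20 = 5.15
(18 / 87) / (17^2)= 6 / 8381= 0.00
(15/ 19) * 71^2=75615/ 19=3979.74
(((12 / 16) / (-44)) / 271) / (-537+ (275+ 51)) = 3 / 10063856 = 0.00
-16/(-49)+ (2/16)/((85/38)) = 6371/16660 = 0.38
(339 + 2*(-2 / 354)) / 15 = 60001 / 2655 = 22.60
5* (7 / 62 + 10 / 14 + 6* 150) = 1954795 / 434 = 4504.14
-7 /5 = -1.40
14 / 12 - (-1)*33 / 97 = 877 / 582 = 1.51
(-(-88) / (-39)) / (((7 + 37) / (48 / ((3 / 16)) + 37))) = -586 / 39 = -15.03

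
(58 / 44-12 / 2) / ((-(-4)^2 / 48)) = 309 / 22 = 14.05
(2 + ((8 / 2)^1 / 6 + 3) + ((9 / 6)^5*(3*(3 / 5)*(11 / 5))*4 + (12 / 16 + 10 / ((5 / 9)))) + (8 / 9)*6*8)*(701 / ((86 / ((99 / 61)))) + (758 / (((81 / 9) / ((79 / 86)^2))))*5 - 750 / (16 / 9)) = -48658354348703 / 4872484800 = -9986.35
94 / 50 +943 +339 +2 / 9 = 288923 / 225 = 1284.10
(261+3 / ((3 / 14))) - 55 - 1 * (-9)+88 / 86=230.02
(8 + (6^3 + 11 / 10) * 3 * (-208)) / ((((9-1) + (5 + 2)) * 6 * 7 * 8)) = -42332 / 1575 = -26.88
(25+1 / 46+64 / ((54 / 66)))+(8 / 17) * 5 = 743191 / 7038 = 105.60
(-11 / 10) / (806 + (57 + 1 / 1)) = -11 / 8640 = -0.00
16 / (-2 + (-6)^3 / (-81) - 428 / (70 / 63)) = -0.04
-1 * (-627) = 627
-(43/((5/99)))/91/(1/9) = -38313/455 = -84.20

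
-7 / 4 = -1.75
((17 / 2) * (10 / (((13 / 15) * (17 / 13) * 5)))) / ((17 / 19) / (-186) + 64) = 53010 / 226159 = 0.23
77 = 77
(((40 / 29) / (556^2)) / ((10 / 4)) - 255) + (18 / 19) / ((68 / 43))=-92082861341 / 361959614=-254.40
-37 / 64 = -0.58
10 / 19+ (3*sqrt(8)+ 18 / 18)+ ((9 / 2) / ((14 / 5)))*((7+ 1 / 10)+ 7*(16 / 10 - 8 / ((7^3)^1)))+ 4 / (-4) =6*sqrt(2)+ 1547117 / 52136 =38.16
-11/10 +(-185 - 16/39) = -72739/390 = -186.51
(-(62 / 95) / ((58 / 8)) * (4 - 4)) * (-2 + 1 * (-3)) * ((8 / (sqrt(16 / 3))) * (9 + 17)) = 0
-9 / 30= -3 / 10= -0.30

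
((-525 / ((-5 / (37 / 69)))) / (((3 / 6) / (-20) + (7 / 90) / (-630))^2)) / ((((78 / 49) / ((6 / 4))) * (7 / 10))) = 160744500000 / 1338623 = 120081.98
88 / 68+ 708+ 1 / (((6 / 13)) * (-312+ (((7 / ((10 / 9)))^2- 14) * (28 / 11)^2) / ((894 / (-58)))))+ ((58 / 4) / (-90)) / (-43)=20368055492440999 / 28716071568840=709.29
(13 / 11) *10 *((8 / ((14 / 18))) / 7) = 9360 / 539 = 17.37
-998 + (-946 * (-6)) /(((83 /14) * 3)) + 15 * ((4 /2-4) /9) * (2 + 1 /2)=-171113 /249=-687.20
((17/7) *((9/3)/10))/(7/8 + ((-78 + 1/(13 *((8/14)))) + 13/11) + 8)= -29172/2715055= -0.01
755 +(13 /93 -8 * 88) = 4756 /93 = 51.14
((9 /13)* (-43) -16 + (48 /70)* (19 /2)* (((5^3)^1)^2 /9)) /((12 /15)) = 15375025 /1092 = 14079.69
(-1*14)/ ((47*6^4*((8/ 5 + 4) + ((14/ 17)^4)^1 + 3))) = -0.00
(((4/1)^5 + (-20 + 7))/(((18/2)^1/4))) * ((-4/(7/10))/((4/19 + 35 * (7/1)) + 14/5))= -5122400/494781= -10.35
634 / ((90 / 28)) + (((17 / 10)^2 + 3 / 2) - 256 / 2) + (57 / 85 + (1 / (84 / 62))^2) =14028727 / 187425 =74.85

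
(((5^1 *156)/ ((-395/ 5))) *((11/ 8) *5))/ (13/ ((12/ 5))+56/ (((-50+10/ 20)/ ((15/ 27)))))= -3822390/ 269627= -14.18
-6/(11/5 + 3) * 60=-900/13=-69.23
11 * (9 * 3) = 297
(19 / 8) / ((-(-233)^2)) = -19 / 434312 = -0.00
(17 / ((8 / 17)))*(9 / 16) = 2601 / 128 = 20.32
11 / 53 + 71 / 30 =4093 / 1590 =2.57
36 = 36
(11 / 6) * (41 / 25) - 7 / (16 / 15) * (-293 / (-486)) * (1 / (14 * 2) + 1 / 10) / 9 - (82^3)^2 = -709186763091032423 / 2332800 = -304006671421.05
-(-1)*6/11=6/11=0.55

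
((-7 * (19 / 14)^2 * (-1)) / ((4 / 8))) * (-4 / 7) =-722 / 49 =-14.73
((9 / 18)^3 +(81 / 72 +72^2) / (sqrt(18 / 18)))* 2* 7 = 145187 / 2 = 72593.50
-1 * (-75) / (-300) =-1 / 4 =-0.25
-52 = -52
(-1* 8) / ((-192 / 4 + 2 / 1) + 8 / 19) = 76 / 433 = 0.18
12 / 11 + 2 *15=342 / 11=31.09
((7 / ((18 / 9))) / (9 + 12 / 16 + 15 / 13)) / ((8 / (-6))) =-13 / 54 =-0.24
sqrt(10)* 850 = 850* sqrt(10) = 2687.94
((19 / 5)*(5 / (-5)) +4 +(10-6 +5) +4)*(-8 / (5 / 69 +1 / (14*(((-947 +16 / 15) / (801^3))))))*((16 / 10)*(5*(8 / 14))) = 33083753472 / 2659543459025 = 0.01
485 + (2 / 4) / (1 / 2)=486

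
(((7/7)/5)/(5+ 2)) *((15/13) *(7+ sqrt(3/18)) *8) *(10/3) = 40 *sqrt(6)/273+ 80/13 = 6.51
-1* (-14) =14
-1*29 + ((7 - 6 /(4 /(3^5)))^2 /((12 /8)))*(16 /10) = 408893 /3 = 136297.67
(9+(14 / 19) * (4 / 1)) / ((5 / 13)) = 2951 / 95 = 31.06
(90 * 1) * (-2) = -180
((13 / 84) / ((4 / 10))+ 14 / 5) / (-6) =-2677 / 5040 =-0.53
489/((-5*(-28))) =489/140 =3.49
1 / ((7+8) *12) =1 / 180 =0.01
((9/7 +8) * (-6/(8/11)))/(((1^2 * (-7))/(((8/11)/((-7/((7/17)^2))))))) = -390/2023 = -0.19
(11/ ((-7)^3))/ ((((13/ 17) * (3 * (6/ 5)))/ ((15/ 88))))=-425/ 214032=-0.00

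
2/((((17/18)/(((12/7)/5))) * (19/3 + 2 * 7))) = 1296/36295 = 0.04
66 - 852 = -786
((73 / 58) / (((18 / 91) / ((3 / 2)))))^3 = 293151929707 / 337153536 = 869.49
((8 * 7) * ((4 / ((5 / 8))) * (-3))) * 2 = -10752 / 5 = -2150.40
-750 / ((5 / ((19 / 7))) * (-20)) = 285 / 14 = 20.36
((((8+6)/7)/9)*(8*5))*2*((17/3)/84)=680/567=1.20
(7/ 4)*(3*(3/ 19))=63/ 76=0.83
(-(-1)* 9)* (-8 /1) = -72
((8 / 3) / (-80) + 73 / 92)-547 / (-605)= 277901 / 166980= 1.66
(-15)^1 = -15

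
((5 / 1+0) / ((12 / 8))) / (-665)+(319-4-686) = -371.01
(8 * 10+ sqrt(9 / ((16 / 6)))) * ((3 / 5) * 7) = 63 * sqrt(6) / 20+ 336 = 343.72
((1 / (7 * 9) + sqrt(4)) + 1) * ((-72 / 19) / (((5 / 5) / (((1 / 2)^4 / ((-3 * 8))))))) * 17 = 85 / 168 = 0.51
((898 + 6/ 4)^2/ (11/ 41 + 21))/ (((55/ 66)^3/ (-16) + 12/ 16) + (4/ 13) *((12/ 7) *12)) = 1304101310148/ 241451677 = 5401.09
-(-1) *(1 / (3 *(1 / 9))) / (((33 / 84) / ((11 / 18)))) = 14 / 3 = 4.67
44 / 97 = 0.45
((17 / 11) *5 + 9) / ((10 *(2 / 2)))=92 / 55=1.67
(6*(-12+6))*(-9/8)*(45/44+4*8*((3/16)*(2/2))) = 25029/88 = 284.42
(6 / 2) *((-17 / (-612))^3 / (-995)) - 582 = -9006007681 / 15474240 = -582.00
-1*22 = -22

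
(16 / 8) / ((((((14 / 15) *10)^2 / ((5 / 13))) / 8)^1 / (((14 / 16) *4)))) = 45 / 182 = 0.25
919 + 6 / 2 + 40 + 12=974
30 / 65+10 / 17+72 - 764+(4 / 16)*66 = -298107 / 442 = -674.45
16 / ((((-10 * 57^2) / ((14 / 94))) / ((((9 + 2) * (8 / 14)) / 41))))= -352 / 31304115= -0.00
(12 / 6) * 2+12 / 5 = 32 / 5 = 6.40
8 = 8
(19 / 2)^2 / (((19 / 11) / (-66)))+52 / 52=-3447.50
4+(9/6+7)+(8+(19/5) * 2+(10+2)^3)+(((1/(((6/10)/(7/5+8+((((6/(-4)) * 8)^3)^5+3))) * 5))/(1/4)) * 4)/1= -2465123451933764213/30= -82170781731125473.77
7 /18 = 0.39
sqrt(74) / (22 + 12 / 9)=3 *sqrt(74) / 70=0.37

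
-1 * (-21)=21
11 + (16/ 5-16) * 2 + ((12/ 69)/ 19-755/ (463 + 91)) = -19311749/ 1210490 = -15.95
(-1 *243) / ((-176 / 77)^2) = -11907 / 256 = -46.51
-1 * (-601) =601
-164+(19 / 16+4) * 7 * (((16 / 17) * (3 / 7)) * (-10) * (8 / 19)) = -72892 / 323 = -225.67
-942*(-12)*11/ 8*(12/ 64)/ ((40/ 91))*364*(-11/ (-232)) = 114425.71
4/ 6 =2/ 3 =0.67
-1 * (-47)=47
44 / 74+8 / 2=170 / 37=4.59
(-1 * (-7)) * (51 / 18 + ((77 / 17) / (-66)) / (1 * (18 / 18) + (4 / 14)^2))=52409 / 2703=19.39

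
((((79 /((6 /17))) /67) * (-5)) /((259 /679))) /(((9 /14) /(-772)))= 3519922420 /66933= 52588.74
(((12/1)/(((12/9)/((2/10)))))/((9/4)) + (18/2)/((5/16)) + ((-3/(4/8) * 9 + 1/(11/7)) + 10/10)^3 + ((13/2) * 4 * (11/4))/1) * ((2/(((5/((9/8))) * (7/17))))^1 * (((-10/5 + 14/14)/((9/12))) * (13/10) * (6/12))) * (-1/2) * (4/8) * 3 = -542623101813/5324000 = -101920.19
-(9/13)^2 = -81/169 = -0.48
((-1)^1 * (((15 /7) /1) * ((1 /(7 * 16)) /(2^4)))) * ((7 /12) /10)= -1 /14336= -0.00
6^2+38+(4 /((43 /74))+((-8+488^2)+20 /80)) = 40973347 /172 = 238217.13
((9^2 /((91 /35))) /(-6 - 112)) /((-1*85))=81 /26078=0.00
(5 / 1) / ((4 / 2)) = 5 / 2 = 2.50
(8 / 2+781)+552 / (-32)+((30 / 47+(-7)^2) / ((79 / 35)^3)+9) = 72398101631 / 92691332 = 781.07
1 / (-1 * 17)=-1 / 17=-0.06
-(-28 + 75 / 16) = 373 / 16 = 23.31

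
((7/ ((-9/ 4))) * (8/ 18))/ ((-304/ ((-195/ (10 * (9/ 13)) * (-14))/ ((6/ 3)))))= 8281/ 9234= 0.90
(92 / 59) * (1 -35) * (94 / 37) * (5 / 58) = -735080 / 63307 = -11.61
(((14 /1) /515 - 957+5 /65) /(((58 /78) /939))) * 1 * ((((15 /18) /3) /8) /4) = -1002604417 /95584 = -10489.25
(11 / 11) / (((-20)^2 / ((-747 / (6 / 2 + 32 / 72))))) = -6723 / 12400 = -0.54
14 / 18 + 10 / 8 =73 / 36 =2.03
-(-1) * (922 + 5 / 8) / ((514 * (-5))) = -7381 / 20560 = -0.36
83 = 83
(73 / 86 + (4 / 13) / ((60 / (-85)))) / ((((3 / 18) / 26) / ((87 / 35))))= 48198 / 301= 160.13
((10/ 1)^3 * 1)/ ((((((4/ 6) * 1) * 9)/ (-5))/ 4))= -10000/ 3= -3333.33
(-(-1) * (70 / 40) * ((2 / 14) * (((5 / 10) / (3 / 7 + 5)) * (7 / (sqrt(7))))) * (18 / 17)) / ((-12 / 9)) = -189 * sqrt(7) / 10336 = -0.05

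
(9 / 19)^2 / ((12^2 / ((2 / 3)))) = 3 / 2888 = 0.00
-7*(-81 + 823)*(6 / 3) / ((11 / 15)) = -155820 / 11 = -14165.45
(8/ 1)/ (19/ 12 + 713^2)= 96/ 6100447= 0.00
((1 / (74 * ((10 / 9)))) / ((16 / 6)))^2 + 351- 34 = 11109709529 / 35046400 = 317.00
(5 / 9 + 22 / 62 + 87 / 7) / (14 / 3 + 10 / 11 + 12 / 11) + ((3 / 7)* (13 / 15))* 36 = 200147 / 13020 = 15.37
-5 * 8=-40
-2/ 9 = -0.22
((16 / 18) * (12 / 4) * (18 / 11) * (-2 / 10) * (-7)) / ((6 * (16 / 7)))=49 / 110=0.45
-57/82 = -0.70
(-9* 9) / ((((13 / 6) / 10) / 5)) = -1869.23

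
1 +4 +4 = 9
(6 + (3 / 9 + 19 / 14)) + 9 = 701 / 42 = 16.69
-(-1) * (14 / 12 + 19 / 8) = 85 / 24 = 3.54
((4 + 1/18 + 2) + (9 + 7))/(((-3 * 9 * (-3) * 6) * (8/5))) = 0.03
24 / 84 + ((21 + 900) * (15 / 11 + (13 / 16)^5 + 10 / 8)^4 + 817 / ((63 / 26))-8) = 80032370083734811278788390078311079 / 1115092624273600502053006737408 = 71771.95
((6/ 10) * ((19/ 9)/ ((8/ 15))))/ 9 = 19/ 72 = 0.26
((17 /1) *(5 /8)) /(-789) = -85 /6312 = -0.01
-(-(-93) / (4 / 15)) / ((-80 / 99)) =27621 / 64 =431.58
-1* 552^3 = -168196608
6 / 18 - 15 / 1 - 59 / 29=-1453 / 87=-16.70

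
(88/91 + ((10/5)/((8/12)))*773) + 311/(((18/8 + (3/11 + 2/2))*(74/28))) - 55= 1199485736/521885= 2298.37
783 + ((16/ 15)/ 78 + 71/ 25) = 2298622/ 2925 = 785.85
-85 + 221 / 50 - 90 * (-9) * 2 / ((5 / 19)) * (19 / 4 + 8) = 3920421 / 50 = 78408.42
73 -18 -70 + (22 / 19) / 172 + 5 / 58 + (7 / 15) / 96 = -508432069 / 34117920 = -14.90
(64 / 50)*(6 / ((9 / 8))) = 512 / 75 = 6.83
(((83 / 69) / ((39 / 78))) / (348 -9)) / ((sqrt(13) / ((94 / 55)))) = 15604 * sqrt(13) / 16724565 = 0.00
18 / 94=0.19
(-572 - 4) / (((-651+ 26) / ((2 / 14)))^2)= -576 / 19140625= -0.00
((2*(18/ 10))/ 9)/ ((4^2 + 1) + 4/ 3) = 6/ 275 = 0.02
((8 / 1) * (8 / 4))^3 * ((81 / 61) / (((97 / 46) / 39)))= 595206144 / 5917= 100592.55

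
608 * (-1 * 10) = -6080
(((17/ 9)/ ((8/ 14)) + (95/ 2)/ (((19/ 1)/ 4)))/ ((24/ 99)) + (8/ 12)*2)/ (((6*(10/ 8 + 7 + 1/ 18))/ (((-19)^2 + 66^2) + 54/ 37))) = 942224451/ 177008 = 5323.06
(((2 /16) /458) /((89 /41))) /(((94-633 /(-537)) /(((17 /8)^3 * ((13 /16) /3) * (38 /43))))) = 8905957229 /2935541695315968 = 0.00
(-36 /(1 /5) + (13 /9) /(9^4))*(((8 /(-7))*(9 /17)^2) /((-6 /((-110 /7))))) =668096440 /4424301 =151.01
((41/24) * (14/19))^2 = 82369/51984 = 1.58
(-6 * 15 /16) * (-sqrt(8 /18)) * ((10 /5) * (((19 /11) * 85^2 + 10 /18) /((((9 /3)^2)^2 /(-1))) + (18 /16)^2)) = -392121905 /342144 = -1146.07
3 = 3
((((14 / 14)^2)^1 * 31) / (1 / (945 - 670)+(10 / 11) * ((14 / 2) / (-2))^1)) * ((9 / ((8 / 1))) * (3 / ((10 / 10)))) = -230175 / 6992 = -32.92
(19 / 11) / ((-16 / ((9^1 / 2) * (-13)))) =2223 / 352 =6.32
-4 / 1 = -4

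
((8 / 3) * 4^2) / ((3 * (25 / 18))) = 256 / 25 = 10.24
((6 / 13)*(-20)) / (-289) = 120 / 3757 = 0.03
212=212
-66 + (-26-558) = -650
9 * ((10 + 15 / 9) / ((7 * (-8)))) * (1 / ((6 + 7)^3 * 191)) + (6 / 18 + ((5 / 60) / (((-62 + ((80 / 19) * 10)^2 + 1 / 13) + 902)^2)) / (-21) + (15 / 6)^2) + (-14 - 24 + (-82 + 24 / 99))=-3599136092716425512950117 / 31801723373664170814888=-113.17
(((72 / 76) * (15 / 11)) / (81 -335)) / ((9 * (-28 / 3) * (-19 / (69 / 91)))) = -3105 / 1284999716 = -0.00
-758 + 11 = -747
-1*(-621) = 621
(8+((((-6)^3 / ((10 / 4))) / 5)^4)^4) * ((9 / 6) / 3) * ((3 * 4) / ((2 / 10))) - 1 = 8828586966655129580831063285918757246620131 / 4656612873077392578125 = 1895924614583781203015.58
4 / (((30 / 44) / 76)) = 6688 / 15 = 445.87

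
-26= -26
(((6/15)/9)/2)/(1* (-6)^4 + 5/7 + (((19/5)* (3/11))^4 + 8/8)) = 12810875/748783525563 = 0.00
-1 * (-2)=2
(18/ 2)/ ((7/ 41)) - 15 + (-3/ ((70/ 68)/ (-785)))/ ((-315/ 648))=-4668.44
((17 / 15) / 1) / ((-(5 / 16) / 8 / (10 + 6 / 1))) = -34816 / 75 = -464.21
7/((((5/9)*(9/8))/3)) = 168/5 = 33.60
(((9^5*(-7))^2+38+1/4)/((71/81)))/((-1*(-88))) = 2214956352.54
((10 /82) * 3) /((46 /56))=420 /943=0.45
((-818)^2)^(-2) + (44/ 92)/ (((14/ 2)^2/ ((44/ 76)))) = 54174958233909/ 9587176695902288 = 0.01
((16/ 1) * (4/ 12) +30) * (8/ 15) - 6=578/ 45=12.84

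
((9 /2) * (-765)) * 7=-48195 /2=-24097.50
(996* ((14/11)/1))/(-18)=-2324/33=-70.42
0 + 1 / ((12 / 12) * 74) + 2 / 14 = 81 / 518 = 0.16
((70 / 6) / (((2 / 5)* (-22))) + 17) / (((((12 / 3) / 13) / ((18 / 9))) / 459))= 46764.10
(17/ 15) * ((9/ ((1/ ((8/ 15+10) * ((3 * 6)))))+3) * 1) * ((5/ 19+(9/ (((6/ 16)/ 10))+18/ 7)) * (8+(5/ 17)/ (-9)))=16023607501/ 4275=3748212.28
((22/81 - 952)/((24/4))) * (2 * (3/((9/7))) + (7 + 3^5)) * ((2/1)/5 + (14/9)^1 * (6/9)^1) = -1142597144/19683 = -58049.95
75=75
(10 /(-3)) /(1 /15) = -50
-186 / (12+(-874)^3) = 93 / 333813806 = 0.00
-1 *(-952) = 952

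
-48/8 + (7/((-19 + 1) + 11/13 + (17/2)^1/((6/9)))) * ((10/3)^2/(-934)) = -5756722/962487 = -5.98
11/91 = 0.12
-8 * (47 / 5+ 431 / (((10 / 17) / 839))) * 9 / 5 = -8852323.68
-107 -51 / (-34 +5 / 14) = -16561 / 157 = -105.48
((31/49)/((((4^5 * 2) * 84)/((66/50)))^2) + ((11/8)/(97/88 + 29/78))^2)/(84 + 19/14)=2242601040773438587231/219999297018213171200000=0.01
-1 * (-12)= 12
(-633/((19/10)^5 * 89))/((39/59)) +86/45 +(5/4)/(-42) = 10445089460363/7219413288360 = 1.45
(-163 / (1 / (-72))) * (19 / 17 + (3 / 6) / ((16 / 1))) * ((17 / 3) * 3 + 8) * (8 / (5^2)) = 1833750 / 17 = 107867.65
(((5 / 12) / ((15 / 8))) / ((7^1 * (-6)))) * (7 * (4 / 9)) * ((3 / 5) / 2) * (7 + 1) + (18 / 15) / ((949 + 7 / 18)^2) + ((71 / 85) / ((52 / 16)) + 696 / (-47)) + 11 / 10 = -6629528612598187 / 491403726663174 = -13.49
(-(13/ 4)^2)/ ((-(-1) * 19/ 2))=-169/ 152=-1.11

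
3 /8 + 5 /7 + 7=453 /56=8.09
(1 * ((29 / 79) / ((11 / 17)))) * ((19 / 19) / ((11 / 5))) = 2465 / 9559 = 0.26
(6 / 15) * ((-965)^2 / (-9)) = -372490 / 9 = -41387.78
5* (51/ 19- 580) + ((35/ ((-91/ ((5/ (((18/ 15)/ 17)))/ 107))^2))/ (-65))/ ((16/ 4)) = -2886.58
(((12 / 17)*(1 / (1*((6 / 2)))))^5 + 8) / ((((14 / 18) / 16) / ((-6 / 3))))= -467377920 / 1419857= -329.17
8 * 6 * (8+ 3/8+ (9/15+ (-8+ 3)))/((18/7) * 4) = 371/20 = 18.55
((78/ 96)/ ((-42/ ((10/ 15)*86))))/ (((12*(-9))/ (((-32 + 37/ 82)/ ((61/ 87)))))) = -41937857/ 90756288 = -0.46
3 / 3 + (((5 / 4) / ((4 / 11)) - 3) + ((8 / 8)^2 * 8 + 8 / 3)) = 12.10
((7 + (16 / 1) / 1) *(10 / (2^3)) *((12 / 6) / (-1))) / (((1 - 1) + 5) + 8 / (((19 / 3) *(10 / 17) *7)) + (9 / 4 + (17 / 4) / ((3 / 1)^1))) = -6.41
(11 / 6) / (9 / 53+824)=53 / 23826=0.00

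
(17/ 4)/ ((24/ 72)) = 51/ 4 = 12.75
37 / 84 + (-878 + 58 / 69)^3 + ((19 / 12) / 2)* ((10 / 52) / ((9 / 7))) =-322807965296870587 / 478309104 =-674894043.62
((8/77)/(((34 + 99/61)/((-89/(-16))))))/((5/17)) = 92293/1673210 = 0.06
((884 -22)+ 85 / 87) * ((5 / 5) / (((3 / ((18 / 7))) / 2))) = 300316 / 203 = 1479.39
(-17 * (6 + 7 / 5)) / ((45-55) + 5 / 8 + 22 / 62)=155992 / 11185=13.95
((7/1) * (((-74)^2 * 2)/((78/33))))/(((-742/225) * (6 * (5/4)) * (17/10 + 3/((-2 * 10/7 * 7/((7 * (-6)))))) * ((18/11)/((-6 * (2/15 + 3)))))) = 7785503/4134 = 1883.29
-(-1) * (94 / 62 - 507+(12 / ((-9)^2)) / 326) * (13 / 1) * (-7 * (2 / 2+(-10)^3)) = -232200468136 / 5053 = -45952991.91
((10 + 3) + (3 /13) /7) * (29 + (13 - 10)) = 37952 /91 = 417.05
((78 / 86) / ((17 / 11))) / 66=13 / 1462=0.01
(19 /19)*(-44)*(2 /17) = -88 /17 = -5.18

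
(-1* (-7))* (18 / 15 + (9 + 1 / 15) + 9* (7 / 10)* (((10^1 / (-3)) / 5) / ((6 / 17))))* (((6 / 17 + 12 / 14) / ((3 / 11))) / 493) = -4312 / 41905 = -0.10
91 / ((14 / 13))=169 / 2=84.50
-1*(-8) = 8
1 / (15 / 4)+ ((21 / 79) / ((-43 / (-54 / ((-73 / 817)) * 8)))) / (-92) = 1176944 / 1989615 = 0.59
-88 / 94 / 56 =-11 / 658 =-0.02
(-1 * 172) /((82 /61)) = -5246 /41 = -127.95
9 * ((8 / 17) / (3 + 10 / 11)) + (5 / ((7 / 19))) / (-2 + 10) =113797 / 40936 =2.78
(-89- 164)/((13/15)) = -3795/13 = -291.92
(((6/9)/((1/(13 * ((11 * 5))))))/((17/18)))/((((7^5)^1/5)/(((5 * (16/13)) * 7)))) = 264000/40817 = 6.47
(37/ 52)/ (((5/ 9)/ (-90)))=-2997/ 26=-115.27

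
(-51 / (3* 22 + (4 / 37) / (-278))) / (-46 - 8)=87431 / 6109848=0.01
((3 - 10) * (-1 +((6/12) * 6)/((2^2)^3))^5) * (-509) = -3009296620463/1073741824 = -2802.63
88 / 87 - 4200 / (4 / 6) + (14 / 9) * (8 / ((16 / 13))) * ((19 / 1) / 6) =-9814075 / 1566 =-6266.97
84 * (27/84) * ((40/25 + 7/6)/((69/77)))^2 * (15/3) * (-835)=-6821095127/6348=-1074526.64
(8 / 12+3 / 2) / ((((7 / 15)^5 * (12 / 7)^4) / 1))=40625 / 3584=11.34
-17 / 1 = -17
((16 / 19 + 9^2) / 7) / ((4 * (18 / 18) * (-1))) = -1555 / 532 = -2.92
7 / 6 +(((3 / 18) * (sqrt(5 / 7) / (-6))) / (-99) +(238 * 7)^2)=sqrt(35) / 24948 +16653343 / 6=2775557.17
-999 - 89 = -1088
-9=-9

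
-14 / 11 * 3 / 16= -21 / 88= -0.24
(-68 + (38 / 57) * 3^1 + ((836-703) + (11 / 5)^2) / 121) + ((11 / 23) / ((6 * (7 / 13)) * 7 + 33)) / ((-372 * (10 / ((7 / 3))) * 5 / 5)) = -7282294142917 / 112275682200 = -64.86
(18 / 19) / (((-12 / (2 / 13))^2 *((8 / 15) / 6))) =45 / 25688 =0.00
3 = 3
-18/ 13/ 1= -18/ 13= -1.38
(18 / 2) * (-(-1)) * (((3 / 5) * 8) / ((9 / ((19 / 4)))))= 114 / 5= 22.80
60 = 60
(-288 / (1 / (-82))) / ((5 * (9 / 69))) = 181056 / 5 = 36211.20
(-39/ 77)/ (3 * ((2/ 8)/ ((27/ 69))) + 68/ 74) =-17316/ 96943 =-0.18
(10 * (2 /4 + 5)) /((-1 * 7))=-55 /7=-7.86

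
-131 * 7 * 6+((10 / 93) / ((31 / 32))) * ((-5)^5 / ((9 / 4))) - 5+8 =-146682553 / 25947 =-5653.16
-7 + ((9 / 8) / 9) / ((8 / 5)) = -443 / 64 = -6.92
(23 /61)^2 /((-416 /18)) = -4761 /773968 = -0.01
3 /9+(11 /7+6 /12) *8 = 355 /21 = 16.90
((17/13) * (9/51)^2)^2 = 81/48841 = 0.00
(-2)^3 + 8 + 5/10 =1/2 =0.50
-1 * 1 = -1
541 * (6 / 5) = 3246 / 5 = 649.20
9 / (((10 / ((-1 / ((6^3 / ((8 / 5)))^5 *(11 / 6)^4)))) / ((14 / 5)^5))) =-4302592 / 14071230615234375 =-0.00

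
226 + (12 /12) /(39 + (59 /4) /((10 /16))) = 70743 /313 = 226.02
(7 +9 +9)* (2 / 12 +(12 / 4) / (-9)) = -25 / 6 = -4.17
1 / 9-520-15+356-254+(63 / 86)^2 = -28779095 / 66564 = -432.35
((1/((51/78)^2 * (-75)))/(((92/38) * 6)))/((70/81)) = -28899/11632250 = -0.00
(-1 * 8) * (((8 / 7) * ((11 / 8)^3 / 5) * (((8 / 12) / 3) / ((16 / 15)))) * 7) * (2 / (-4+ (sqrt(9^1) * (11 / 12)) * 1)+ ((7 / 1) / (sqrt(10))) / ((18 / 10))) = 1331 / 120 - 9317 * sqrt(10) / 3456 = 2.57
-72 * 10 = -720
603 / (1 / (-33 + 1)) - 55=-19351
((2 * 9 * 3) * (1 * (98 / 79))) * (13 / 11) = 79.17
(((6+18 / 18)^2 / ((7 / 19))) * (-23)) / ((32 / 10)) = -15295 / 16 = -955.94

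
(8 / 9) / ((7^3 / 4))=32 / 3087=0.01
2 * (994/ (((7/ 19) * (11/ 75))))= 404700/ 11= 36790.91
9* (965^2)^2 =7804620005625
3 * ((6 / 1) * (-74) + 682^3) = 951642372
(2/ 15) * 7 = 14/ 15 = 0.93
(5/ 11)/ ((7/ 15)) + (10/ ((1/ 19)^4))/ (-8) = -50173285/ 308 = -162900.28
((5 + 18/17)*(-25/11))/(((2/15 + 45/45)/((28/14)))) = -77250/3179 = -24.30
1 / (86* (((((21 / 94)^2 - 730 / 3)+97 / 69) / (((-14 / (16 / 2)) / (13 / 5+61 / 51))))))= 272071485 / 12276492568912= 0.00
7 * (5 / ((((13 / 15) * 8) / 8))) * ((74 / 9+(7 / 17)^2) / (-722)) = -293825 / 625974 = -0.47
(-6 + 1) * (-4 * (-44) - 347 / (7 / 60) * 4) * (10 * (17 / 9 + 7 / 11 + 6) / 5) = 692485120 / 693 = 999257.03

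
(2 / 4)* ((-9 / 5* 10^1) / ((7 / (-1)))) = 9 / 7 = 1.29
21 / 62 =0.34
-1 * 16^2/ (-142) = 128/ 71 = 1.80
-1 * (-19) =19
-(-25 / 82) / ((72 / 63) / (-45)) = -12.00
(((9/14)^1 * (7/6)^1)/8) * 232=21.75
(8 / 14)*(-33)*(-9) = 1188 / 7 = 169.71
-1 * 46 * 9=-414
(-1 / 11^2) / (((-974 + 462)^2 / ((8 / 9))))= -1 / 35684352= -0.00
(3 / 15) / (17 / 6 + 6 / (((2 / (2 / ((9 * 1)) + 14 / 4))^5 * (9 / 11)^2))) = 816293376 / 828389845895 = 0.00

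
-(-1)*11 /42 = 11 /42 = 0.26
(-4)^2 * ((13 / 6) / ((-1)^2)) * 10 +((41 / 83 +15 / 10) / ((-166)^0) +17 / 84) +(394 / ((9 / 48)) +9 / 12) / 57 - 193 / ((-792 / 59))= 1166065795 / 2914296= 400.12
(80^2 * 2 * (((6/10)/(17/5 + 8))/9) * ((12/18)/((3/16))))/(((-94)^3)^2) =6400/16589212391331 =0.00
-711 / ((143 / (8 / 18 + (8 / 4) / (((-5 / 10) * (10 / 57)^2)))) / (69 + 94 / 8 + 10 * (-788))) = -71819830383 / 14300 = -5022365.76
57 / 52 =1.10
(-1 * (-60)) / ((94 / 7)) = 210 / 47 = 4.47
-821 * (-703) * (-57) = -32898291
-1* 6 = -6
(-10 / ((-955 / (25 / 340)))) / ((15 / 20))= 10 / 9741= 0.00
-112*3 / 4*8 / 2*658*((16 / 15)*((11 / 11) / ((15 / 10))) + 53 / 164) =-140630392 / 615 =-228667.30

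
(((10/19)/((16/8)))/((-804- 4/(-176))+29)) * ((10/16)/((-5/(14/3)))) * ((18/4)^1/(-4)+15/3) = 11935/15549144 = 0.00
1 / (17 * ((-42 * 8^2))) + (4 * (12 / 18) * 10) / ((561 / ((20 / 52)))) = 0.02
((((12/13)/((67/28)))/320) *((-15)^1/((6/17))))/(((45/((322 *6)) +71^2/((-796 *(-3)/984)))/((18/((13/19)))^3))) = -228768113607012/509412384331331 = -0.45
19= 19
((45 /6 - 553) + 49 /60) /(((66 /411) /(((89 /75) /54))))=-36225403 /486000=-74.54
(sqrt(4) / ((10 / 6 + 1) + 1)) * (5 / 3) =0.91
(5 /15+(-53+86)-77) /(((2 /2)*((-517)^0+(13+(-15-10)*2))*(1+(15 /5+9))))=131 /1404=0.09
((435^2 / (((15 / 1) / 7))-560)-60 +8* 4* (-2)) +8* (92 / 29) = 2541745 / 29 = 87646.38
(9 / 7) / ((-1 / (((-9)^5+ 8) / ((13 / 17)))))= 99266.74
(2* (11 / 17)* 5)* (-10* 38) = -41800 / 17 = -2458.82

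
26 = 26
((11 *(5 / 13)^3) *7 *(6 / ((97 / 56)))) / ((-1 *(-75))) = 43120 / 213109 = 0.20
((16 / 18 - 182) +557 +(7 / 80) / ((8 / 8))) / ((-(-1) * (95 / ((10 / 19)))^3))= 270703 / 4234129290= 0.00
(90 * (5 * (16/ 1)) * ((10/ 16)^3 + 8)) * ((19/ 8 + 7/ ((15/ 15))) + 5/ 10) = 75028275/ 128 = 586158.40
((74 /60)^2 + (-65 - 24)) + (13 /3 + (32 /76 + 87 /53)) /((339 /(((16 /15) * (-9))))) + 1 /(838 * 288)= -6687186305921 /76285486400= -87.66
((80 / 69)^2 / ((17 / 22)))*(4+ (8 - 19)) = -985600 / 80937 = -12.18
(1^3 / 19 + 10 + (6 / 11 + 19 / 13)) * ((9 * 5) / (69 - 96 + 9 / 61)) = -4996815 / 247247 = -20.21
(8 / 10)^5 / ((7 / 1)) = 1024 / 21875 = 0.05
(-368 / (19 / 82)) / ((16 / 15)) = -28290 / 19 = -1488.95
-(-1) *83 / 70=83 / 70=1.19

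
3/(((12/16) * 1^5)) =4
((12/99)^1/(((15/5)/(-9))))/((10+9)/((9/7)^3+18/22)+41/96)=-710784/13451713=-0.05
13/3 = 4.33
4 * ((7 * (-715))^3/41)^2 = 37403889798297367675.49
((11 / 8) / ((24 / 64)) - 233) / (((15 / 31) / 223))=-4756144 / 45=-105692.09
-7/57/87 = -7/4959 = -0.00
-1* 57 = -57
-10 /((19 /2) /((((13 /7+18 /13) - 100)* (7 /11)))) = 176100 /2717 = 64.81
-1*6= -6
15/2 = 7.50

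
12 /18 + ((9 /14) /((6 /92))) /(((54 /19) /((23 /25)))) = 12151 /3150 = 3.86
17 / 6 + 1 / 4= 37 / 12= 3.08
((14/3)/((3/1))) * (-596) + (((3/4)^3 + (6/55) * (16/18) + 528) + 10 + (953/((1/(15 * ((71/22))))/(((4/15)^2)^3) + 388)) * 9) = -757865179462807/2051958870720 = -369.34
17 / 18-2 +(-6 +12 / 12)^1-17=-23.06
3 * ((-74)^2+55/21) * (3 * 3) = 1035459/7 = 147922.71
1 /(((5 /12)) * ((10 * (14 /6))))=18 /175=0.10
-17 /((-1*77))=17 /77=0.22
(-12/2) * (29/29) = -6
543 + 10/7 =3811/7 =544.43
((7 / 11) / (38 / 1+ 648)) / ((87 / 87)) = 1 / 1078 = 0.00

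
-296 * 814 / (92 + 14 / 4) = -481888 / 191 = -2522.97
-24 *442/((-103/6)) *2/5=127296/515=247.18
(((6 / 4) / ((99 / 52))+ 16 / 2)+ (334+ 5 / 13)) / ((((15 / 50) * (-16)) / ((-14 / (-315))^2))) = -147221 / 1042470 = -0.14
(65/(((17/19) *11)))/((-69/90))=-37050/4301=-8.61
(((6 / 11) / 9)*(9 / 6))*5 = 5 / 11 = 0.45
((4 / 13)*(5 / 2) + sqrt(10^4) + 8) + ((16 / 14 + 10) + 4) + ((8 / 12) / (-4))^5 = 87682085 / 707616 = 123.91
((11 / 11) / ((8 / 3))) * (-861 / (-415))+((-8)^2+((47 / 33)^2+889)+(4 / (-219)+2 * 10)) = 257539822271 / 263930040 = 975.79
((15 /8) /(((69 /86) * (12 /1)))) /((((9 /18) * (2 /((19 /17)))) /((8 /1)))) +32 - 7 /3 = 24561 /782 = 31.41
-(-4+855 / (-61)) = 1099 / 61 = 18.02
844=844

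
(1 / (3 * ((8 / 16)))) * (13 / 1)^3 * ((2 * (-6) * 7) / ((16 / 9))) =-138411 / 2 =-69205.50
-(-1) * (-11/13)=-11/13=-0.85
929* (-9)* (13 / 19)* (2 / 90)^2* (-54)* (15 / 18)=12077 / 95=127.13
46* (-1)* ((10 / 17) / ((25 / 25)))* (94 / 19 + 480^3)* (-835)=807089392905400 / 323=2498728770604.95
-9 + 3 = -6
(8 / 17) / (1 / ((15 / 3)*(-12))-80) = -480 / 81617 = -0.01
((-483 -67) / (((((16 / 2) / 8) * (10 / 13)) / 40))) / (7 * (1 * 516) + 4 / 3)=-2145 / 271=-7.92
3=3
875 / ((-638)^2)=875 / 407044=0.00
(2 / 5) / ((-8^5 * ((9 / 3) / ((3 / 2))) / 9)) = -9 / 163840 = -0.00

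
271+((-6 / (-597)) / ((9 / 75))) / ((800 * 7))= 18120145 / 66864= 271.00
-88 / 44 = -2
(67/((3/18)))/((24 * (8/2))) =67/16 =4.19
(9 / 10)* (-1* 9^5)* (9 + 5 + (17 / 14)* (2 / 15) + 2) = -300618459 / 350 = -858909.88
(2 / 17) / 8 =1 / 68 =0.01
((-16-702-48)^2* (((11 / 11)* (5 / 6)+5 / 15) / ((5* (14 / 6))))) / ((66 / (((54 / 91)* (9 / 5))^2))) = 11549118348 / 11386375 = 1014.29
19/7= 2.71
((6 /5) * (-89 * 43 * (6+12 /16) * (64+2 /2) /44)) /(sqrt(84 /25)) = -6716385 * sqrt(21) /1232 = -24982.42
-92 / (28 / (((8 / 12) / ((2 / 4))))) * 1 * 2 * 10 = -1840 / 21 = -87.62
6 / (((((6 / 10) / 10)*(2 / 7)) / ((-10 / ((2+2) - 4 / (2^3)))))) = -1000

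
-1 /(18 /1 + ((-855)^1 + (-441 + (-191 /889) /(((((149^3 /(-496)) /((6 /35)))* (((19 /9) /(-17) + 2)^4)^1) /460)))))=139664552170852830947 /178491269018067758427834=0.00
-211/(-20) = 211/20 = 10.55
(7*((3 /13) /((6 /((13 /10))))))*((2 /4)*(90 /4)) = 63 /16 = 3.94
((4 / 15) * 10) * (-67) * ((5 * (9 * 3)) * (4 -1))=-72360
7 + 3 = 10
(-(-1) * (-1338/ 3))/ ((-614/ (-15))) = -3345/ 307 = -10.90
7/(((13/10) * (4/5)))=175/26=6.73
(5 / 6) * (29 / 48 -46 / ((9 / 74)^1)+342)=-25645 / 864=-29.68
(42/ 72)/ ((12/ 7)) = 0.34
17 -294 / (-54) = 202 / 9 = 22.44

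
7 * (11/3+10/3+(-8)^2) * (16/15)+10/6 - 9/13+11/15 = 103709/195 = 531.84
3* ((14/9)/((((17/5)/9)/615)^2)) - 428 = 3574102558/289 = 12367136.88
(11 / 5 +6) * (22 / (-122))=-451 / 305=-1.48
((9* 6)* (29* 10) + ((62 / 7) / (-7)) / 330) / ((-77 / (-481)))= 97824.13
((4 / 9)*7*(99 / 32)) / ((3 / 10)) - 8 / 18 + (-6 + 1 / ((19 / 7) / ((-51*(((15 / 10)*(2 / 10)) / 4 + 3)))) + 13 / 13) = -212989 / 6840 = -31.14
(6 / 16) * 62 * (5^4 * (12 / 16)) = 174375 / 16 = 10898.44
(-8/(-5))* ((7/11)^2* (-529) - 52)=-257704/605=-425.96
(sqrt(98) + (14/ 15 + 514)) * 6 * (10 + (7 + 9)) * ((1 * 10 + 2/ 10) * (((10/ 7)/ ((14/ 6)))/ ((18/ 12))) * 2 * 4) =254592 * sqrt(2)/ 7 + 655489536/ 245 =2726902.85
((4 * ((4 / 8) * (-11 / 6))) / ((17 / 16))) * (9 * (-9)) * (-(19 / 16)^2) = -107217 / 272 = -394.18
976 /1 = 976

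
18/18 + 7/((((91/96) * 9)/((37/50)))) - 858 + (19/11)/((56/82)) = -256415239/300300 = -853.86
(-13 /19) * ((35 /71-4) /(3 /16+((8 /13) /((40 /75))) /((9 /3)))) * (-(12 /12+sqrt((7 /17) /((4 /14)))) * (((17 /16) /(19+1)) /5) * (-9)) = 378729 /944300+378729 * sqrt(34) /4586600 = 0.88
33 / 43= 0.77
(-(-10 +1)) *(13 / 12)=39 / 4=9.75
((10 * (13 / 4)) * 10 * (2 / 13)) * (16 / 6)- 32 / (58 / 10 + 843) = 424280 / 3183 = 133.30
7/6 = 1.17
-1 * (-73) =73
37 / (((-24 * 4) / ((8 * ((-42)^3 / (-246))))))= -38073 / 41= -928.61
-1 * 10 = -10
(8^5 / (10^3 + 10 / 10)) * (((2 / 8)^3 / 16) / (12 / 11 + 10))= 16 / 5551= 0.00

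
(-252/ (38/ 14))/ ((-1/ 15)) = 26460/ 19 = 1392.63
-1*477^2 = -227529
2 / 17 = 0.12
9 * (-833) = -7497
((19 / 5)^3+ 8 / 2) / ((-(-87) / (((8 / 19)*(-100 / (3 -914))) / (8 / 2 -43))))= -78496 / 97882395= -0.00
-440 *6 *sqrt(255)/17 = -2640 *sqrt(255)/17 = -2479.85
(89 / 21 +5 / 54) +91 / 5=42583 / 1890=22.53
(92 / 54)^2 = 2.90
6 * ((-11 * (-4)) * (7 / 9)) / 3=616 / 9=68.44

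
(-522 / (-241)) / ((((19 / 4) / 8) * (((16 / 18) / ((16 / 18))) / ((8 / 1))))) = 133632 / 4579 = 29.18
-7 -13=-20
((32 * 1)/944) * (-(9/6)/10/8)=-3/4720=-0.00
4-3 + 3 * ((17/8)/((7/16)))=109/7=15.57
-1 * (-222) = 222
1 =1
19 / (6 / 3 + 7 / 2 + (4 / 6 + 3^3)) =0.57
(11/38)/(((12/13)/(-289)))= -41327/456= -90.63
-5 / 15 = -1 / 3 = -0.33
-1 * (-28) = 28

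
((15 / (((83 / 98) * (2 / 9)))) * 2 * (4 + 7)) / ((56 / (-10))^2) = 37125 / 664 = 55.91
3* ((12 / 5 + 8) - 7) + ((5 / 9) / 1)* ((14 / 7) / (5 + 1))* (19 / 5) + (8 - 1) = 2417 / 135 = 17.90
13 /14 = 0.93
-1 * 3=-3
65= 65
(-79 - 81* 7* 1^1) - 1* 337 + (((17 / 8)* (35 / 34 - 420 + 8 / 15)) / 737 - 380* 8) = -4024.21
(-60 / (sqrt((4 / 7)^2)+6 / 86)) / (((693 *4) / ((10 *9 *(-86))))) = 554700 / 2123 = 261.28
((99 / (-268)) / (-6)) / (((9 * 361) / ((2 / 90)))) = 11 / 26121960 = 0.00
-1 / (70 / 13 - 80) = 13 / 970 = 0.01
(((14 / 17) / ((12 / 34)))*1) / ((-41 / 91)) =-637 / 123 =-5.18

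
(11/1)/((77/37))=37/7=5.29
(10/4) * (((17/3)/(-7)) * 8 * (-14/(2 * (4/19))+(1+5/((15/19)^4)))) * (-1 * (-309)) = 1374256591/14175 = 96949.32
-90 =-90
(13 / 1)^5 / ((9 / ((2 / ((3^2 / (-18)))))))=-1485172 / 9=-165019.11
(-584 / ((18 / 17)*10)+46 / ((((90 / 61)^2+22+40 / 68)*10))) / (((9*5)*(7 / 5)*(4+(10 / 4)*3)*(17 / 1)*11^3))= -75982699 / 22659788213370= -0.00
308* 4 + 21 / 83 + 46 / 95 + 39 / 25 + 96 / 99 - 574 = 860324794 / 1301025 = 661.27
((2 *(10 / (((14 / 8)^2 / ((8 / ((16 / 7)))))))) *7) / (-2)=-80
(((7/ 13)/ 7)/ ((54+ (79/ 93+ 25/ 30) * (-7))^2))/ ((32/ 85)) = 735165/ 6413639336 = 0.00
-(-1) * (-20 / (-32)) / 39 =5 / 312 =0.02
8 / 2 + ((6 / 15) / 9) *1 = 182 / 45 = 4.04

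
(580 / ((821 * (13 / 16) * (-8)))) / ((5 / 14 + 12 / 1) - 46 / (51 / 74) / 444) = -2484720 / 279066931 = -0.01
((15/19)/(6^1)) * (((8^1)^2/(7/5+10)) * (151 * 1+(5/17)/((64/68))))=40350/361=111.77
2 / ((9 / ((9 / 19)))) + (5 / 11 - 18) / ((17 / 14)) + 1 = -47411 / 3553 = -13.34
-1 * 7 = -7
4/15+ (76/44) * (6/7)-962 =-1109092/1155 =-960.25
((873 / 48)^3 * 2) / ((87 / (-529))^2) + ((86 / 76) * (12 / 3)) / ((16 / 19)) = 444863.83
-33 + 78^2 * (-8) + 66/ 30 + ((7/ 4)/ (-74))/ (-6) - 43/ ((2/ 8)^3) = -456918589/ 8880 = -51454.80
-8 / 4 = -2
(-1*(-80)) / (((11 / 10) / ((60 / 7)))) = 48000 / 77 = 623.38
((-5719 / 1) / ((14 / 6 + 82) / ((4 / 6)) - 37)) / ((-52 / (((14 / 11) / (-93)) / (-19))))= 2107 / 2380521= 0.00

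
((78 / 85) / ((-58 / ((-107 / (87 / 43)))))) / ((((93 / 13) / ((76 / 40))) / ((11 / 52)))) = 12500917 / 265924200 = 0.05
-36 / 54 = -2 / 3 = -0.67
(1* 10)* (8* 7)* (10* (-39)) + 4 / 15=-3275996 / 15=-218399.73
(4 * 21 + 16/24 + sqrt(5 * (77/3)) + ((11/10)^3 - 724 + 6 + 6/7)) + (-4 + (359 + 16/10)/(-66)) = -147980639/231000 + sqrt(1155)/3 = -629.28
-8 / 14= -4 / 7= -0.57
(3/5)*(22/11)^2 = 12/5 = 2.40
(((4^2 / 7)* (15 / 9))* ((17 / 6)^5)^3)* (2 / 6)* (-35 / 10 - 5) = -243305959378334342405 / 3702706753536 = -65710296.70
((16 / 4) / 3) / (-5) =-4 / 15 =-0.27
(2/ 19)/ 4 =1/ 38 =0.03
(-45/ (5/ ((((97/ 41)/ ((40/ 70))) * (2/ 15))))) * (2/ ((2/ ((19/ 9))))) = -10.49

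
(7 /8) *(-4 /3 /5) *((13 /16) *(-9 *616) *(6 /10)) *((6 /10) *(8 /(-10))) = -189189 /625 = -302.70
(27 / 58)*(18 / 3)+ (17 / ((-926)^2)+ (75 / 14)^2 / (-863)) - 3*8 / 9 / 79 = 339694931448161 / 124607791078638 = 2.73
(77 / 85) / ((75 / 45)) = 231 / 425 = 0.54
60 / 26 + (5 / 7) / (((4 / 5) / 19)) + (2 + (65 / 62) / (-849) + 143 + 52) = 2071898807 / 9580116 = 216.27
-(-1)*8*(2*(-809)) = -12944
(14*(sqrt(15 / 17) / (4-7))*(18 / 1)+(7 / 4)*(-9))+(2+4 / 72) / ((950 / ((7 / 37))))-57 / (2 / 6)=-1596709 / 8550-84*sqrt(255) / 17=-265.65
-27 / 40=-0.68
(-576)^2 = 331776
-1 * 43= -43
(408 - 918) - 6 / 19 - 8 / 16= -19411 / 38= -510.82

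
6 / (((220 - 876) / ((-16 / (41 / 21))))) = 0.07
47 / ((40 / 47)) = 2209 / 40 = 55.22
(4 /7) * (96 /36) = 32 /21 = 1.52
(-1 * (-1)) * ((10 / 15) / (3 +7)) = 1 / 15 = 0.07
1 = 1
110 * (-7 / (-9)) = 770 / 9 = 85.56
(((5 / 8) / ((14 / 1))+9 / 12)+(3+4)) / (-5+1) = -873 / 448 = -1.95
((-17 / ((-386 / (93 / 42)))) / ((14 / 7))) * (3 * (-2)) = -1581 / 5404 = -0.29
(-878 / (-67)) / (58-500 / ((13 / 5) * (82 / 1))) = 233987 / 993744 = 0.24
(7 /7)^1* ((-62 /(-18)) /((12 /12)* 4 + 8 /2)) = 31 /72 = 0.43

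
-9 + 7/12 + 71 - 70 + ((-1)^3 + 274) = 3187/12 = 265.58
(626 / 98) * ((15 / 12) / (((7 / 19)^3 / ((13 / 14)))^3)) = 1109498724712024595 / 21703138331168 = 51121.58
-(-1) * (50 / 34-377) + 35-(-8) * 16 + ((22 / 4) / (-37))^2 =-19782731 / 93092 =-212.51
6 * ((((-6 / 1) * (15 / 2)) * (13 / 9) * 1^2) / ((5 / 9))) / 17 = -702 / 17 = -41.29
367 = 367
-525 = -525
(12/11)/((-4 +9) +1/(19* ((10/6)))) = 570/2629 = 0.22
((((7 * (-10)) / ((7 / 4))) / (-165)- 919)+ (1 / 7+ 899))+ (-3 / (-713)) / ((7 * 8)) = -25844725 / 1317624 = -19.61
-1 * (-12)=12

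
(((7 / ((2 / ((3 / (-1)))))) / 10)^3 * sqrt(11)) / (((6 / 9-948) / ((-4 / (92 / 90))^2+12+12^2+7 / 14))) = 103067559 * sqrt(11) / 490912000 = 0.70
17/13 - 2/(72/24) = 25/39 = 0.64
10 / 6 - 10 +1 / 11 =-272 / 33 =-8.24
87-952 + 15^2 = -640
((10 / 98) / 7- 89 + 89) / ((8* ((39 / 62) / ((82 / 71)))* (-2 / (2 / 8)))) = -6355 / 15196272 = -0.00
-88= -88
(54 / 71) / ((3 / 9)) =162 / 71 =2.28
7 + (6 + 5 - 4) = 14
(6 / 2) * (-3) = -9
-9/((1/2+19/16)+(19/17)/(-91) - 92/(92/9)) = 222768/181303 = 1.23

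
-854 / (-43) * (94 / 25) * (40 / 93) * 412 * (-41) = -10848177536 / 19995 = -542544.51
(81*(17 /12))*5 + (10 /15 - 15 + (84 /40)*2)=33817 /60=563.62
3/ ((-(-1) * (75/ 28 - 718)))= -84/ 20029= -0.00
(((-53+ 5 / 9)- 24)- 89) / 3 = -1489 / 27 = -55.15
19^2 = 361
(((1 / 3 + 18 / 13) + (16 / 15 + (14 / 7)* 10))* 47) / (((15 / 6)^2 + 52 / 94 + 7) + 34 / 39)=39258348 / 537985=72.97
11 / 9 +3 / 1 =38 / 9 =4.22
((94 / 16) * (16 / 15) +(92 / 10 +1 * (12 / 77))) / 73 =18044 / 84315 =0.21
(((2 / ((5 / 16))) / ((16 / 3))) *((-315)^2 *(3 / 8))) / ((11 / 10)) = 893025 / 22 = 40592.05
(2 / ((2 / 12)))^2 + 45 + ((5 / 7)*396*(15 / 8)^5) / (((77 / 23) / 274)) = 107713511181 / 200704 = 536678.45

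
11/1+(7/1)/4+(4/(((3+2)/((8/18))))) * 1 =2359/180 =13.11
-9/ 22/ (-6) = 3/ 44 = 0.07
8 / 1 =8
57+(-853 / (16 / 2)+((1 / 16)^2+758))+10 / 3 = 546595 / 768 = 711.71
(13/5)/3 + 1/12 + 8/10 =7/4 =1.75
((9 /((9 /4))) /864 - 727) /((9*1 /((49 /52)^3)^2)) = -2173511170460231 /38434065186816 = -56.55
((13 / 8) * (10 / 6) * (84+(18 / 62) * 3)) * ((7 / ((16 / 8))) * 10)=1995175 / 248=8045.06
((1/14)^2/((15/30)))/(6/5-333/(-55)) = 55/39102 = 0.00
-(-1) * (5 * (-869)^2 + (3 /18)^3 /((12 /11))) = 9786886571 /2592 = 3775805.00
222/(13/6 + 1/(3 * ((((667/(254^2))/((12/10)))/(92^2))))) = 193140/284904541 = 0.00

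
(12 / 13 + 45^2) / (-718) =-26337 / 9334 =-2.82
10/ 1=10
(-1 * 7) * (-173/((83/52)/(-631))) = -478738.94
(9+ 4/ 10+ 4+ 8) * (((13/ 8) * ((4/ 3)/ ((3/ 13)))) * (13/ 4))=235079/ 360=653.00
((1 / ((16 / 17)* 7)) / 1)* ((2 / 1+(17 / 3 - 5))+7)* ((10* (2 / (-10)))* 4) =-493 / 42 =-11.74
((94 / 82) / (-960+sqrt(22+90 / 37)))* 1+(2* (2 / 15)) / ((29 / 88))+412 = 31380792671924 / 76017888645 -47* sqrt(8362) / 699015068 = 412.81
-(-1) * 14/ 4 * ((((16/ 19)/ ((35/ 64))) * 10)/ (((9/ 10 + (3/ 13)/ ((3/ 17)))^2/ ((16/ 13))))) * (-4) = -85196800/ 1565011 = -54.44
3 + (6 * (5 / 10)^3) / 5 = 63 / 20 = 3.15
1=1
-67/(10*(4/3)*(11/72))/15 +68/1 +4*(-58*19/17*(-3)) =3944249/4675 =843.69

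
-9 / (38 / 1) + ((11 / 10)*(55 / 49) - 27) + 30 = 3722 / 931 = 4.00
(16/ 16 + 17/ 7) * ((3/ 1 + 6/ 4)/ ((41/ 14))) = 216/ 41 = 5.27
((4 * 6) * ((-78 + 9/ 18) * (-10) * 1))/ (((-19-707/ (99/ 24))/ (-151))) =92683800/ 6283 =14751.52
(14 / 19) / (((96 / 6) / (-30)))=-105 / 76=-1.38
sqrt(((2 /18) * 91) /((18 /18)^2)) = sqrt(91) /3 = 3.18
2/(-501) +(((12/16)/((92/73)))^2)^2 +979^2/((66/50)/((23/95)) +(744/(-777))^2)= 67934769021338039540711383/451440009783982620672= 150484.60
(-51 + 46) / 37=-5 / 37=-0.14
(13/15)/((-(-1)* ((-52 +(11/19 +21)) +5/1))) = -247/7245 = -0.03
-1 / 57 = -0.02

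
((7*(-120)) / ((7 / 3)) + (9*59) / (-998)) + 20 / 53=-19050023 / 52894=-360.15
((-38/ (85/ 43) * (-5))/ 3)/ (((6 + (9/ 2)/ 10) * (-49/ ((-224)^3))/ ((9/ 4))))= 43581440/ 17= 2563614.12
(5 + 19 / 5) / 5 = 1.76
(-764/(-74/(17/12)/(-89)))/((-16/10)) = 1444915/1776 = 813.58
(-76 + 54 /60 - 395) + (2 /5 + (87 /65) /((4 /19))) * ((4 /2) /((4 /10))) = -113441 /260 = -436.31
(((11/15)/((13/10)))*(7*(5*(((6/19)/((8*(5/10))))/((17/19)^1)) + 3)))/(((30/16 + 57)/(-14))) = -8624/2669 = -3.23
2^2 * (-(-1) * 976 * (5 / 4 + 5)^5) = 595703125 / 16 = 37231445.31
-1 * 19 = -19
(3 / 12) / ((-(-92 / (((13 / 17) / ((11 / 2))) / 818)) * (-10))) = -13 / 281457440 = -0.00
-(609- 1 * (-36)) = -645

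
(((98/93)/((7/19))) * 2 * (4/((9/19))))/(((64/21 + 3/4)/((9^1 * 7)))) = 7924672/9889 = 801.36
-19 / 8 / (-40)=19 / 320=0.06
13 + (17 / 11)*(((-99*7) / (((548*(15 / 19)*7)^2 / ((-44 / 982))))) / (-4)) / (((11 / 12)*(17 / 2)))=83861767817 / 6450905300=13.00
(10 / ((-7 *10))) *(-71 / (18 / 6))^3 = 357911 / 189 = 1893.71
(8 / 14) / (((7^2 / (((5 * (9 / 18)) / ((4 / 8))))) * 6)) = 0.01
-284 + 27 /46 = -283.41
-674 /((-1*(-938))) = -0.72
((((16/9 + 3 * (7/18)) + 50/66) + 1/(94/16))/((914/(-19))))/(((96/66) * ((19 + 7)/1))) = -684665/321669504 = -0.00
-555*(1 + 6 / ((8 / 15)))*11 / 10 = -59829 / 8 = -7478.62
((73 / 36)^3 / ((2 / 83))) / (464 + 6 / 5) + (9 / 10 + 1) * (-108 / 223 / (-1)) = 402694739837 / 242003738880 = 1.66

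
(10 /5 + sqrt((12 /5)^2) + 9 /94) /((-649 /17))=-35921 /305030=-0.12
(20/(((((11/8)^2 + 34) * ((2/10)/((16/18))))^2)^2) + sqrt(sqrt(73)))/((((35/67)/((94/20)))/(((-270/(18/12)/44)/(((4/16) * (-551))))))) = 1081988161208320000/861021176943821154723 + 56682 * 73^(1/4)/212135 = 0.78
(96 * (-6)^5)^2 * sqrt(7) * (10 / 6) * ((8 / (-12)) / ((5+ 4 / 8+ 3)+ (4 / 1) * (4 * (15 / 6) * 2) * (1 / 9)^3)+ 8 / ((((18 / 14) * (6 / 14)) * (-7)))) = -25083825000284160 * sqrt(7) / 12553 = -5286828876046.89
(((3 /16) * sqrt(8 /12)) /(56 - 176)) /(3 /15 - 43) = sqrt(6) /82176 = 0.00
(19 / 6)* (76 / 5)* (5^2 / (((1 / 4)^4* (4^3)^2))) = 1805 / 24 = 75.21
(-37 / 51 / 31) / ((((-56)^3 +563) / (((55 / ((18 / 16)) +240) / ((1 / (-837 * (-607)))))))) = 58393400 / 2975901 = 19.62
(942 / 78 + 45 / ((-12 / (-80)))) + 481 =10310 / 13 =793.08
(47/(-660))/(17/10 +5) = -47/4422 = -0.01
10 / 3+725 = 2185 / 3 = 728.33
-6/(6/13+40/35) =-273/73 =-3.74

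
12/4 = 3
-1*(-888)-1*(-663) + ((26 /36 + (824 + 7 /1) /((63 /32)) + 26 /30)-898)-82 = 994.68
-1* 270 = -270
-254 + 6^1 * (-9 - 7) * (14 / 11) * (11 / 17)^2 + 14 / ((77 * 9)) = -8730232 / 28611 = -305.14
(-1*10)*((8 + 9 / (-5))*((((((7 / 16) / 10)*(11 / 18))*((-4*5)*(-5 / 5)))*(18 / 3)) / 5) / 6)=-6.63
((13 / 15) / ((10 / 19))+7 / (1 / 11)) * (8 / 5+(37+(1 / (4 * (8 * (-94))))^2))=146105121869 / 48128000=3035.76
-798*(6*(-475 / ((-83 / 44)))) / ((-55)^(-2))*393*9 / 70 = -15295470003000 / 83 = -184282771120.48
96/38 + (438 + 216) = 12474/19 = 656.53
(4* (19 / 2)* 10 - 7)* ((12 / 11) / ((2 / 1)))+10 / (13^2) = 378332 / 1859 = 203.51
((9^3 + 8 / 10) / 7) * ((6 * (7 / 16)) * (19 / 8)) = 207993 / 320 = 649.98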